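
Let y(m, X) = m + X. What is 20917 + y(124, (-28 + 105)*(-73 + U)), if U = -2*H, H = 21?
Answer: 12186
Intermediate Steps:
U = -42 (U = -2*21 = -42)
y(m, X) = X + m
20917 + y(124, (-28 + 105)*(-73 + U)) = 20917 + ((-28 + 105)*(-73 - 42) + 124) = 20917 + (77*(-115) + 124) = 20917 + (-8855 + 124) = 20917 - 8731 = 12186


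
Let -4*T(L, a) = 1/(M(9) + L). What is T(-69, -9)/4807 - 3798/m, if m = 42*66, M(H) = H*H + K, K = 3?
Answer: -2766217/2018940 ≈ -1.3701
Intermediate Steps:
M(H) = 3 + H² (M(H) = H*H + 3 = H² + 3 = 3 + H²)
T(L, a) = -1/(4*(84 + L)) (T(L, a) = -1/(4*((3 + 9²) + L)) = -1/(4*((3 + 81) + L)) = -1/(4*(84 + L)))
m = 2772
T(-69, -9)/4807 - 3798/m = -1/(336 + 4*(-69))/4807 - 3798/2772 = -1/(336 - 276)*(1/4807) - 3798*1/2772 = -1/60*(1/4807) - 211/154 = -1*1/60*(1/4807) - 211/154 = -1/60*1/4807 - 211/154 = -1/288420 - 211/154 = -2766217/2018940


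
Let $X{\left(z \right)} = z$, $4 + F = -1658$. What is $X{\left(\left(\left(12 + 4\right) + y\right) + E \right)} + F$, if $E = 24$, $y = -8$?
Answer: $-1630$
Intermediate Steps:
$F = -1662$ ($F = -4 - 1658 = -1662$)
$X{\left(\left(\left(12 + 4\right) + y\right) + E \right)} + F = \left(\left(\left(12 + 4\right) - 8\right) + 24\right) - 1662 = \left(\left(16 - 8\right) + 24\right) - 1662 = \left(8 + 24\right) - 1662 = 32 - 1662 = -1630$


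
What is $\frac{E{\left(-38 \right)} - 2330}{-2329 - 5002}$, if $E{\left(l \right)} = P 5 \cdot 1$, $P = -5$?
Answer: $\frac{2355}{7331} \approx 0.32124$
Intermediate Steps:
$E{\left(l \right)} = -25$ ($E{\left(l \right)} = \left(-5\right) 5 \cdot 1 = \left(-25\right) 1 = -25$)
$\frac{E{\left(-38 \right)} - 2330}{-2329 - 5002} = \frac{-25 - 2330}{-2329 - 5002} = - \frac{2355}{-7331} = \left(-2355\right) \left(- \frac{1}{7331}\right) = \frac{2355}{7331}$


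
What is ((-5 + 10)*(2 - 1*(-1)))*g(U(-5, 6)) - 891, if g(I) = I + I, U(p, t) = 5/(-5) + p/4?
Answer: -1917/2 ≈ -958.50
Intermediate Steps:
U(p, t) = -1 + p/4 (U(p, t) = 5*(-⅕) + p*(¼) = -1 + p/4)
g(I) = 2*I
((-5 + 10)*(2 - 1*(-1)))*g(U(-5, 6)) - 891 = ((-5 + 10)*(2 - 1*(-1)))*(2*(-1 + (¼)*(-5))) - 891 = (5*(2 + 1))*(2*(-1 - 5/4)) - 891 = (5*3)*(2*(-9/4)) - 891 = 15*(-9/2) - 891 = -135/2 - 891 = -1917/2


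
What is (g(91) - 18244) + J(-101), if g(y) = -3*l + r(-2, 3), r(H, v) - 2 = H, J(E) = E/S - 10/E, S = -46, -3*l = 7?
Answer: -84718441/4646 ≈ -18235.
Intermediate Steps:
l = -7/3 (l = -⅓*7 = -7/3 ≈ -2.3333)
J(E) = -10/E - E/46 (J(E) = E/(-46) - 10/E = E*(-1/46) - 10/E = -E/46 - 10/E = -10/E - E/46)
r(H, v) = 2 + H
g(y) = 7 (g(y) = -3*(-7/3) + (2 - 2) = 7 + 0 = 7)
(g(91) - 18244) + J(-101) = (7 - 18244) + (-10/(-101) - 1/46*(-101)) = -18237 + (-10*(-1/101) + 101/46) = -18237 + (10/101 + 101/46) = -18237 + 10661/4646 = -84718441/4646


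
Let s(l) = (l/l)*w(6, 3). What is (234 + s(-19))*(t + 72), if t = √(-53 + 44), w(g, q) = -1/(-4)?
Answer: 16866 + 2811*I/4 ≈ 16866.0 + 702.75*I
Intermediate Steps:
w(g, q) = ¼ (w(g, q) = -1*(-¼) = ¼)
s(l) = ¼ (s(l) = (l/l)*(¼) = 1*(¼) = ¼)
t = 3*I (t = √(-9) = 3*I ≈ 3.0*I)
(234 + s(-19))*(t + 72) = (234 + ¼)*(3*I + 72) = 937*(72 + 3*I)/4 = 16866 + 2811*I/4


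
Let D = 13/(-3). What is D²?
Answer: 169/9 ≈ 18.778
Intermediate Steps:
D = -13/3 (D = -⅓*13 = -13/3 ≈ -4.3333)
D² = (-13/3)² = 169/9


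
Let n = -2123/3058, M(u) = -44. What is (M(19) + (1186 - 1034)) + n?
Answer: 29831/278 ≈ 107.31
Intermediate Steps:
n = -193/278 (n = -2123*1/3058 = -193/278 ≈ -0.69424)
(M(19) + (1186 - 1034)) + n = (-44 + (1186 - 1034)) - 193/278 = (-44 + 152) - 193/278 = 108 - 193/278 = 29831/278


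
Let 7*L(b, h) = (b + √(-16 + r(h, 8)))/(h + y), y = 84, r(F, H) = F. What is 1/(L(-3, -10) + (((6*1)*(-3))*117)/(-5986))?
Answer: 118819555950/41148333557 - 662895626*I*√26/41148333557 ≈ 2.8876 - 0.082145*I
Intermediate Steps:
L(b, h) = (b + √(-16 + h))/(7*(84 + h)) (L(b, h) = ((b + √(-16 + h))/(h + 84))/7 = ((b + √(-16 + h))/(84 + h))/7 = (b + √(-16 + h))/(7*(84 + h)))
1/(L(-3, -10) + (((6*1)*(-3))*117)/(-5986)) = 1/((-3 + √(-16 - 10))/(7*(84 - 10)) + (((6*1)*(-3))*117)/(-5986)) = 1/((⅐)*(-3 + √(-26))/74 + ((6*(-3))*117)*(-1/5986)) = 1/((⅐)*(1/74)*(-3 + I*√26) - 18*117*(-1/5986)) = 1/((-3/518 + I*√26/518) - 2106*(-1/5986)) = 1/((-3/518 + I*√26/518) + 1053/2993) = 1/(536475/1550374 + I*√26/518)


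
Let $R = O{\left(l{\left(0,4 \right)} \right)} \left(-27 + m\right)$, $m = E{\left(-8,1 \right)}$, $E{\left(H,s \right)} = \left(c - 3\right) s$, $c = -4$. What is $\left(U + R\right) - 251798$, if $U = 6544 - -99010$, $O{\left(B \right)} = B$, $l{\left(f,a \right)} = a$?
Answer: $-146380$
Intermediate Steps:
$E{\left(H,s \right)} = - 7 s$ ($E{\left(H,s \right)} = \left(-4 - 3\right) s = - 7 s$)
$m = -7$ ($m = \left(-7\right) 1 = -7$)
$R = -136$ ($R = 4 \left(-27 - 7\right) = 4 \left(-34\right) = -136$)
$U = 105554$ ($U = 6544 + 99010 = 105554$)
$\left(U + R\right) - 251798 = \left(105554 - 136\right) - 251798 = 105418 - 251798 = -146380$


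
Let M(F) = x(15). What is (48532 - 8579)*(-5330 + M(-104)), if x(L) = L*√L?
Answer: -212949490 + 599295*√15 ≈ -2.1063e+8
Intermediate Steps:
x(L) = L^(3/2)
M(F) = 15*√15 (M(F) = 15^(3/2) = 15*√15)
(48532 - 8579)*(-5330 + M(-104)) = (48532 - 8579)*(-5330 + 15*√15) = 39953*(-5330 + 15*√15) = -212949490 + 599295*√15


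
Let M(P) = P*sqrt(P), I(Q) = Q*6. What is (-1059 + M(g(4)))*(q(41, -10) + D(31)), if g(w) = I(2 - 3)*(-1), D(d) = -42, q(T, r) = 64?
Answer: -23298 + 132*sqrt(6) ≈ -22975.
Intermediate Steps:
I(Q) = 6*Q
g(w) = 6 (g(w) = (6*(2 - 3))*(-1) = (6*(-1))*(-1) = -6*(-1) = 6)
M(P) = P**(3/2)
(-1059 + M(g(4)))*(q(41, -10) + D(31)) = (-1059 + 6**(3/2))*(64 - 42) = (-1059 + 6*sqrt(6))*22 = -23298 + 132*sqrt(6)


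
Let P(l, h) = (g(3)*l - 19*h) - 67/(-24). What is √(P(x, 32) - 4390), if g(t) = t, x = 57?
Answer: I*√694686/12 ≈ 69.457*I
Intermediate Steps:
P(l, h) = 67/24 - 19*h + 3*l (P(l, h) = (3*l - 19*h) - 67/(-24) = (-19*h + 3*l) - 67*(-1/24) = (-19*h + 3*l) + 67/24 = 67/24 - 19*h + 3*l)
√(P(x, 32) - 4390) = √((67/24 - 19*32 + 3*57) - 4390) = √((67/24 - 608 + 171) - 4390) = √(-10421/24 - 4390) = √(-115781/24) = I*√694686/12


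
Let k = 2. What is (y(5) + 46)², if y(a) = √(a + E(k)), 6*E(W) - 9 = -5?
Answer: (138 + √51)²/9 ≈ 2340.7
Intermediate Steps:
E(W) = ⅔ (E(W) = 3/2 + (⅙)*(-5) = 3/2 - ⅚ = ⅔)
y(a) = √(⅔ + a) (y(a) = √(a + ⅔) = √(⅔ + a))
(y(5) + 46)² = (√(6 + 9*5)/3 + 46)² = (√(6 + 45)/3 + 46)² = (√51/3 + 46)² = (46 + √51/3)²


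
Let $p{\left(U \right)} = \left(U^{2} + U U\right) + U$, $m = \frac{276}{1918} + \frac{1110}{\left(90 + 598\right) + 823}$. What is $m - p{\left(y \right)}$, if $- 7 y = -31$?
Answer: $- \frac{433876917}{10143343} \approx -42.775$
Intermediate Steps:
$y = \frac{31}{7}$ ($y = \left(- \frac{1}{7}\right) \left(-31\right) = \frac{31}{7} \approx 4.4286$)
$m = \frac{1273008}{1449049}$ ($m = 276 \cdot \frac{1}{1918} + \frac{1110}{688 + 823} = \frac{138}{959} + \frac{1110}{1511} = \frac{1273008}{1449049} \approx 0.87851$)
$p{\left(U \right)} = U + 2 U^{2}$ ($p{\left(U \right)} = \left(U^{2} + U^{2}\right) + U = 2 U^{2} + U = U + 2 U^{2}$)
$m - p{\left(y \right)} = \frac{1273008}{1449049} - \frac{31 \left(1 + 2 \cdot \frac{31}{7}\right)}{7} = \frac{1273008}{1449049} - \frac{31 \left(1 + \frac{62}{7}\right)}{7} = \frac{1273008}{1449049} - \frac{31}{7} \cdot \frac{69}{7} = \frac{1273008}{1449049} - \frac{2139}{49} = - \frac{433876917}{10143343}$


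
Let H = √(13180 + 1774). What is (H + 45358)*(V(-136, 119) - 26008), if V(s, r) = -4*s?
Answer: -1154996112 - 25464*√14954 ≈ -1.1581e+9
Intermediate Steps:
H = √14954 ≈ 122.29
(H + 45358)*(V(-136, 119) - 26008) = (√14954 + 45358)*(-4*(-136) - 26008) = (45358 + √14954)*(544 - 26008) = (45358 + √14954)*(-25464) = -1154996112 - 25464*√14954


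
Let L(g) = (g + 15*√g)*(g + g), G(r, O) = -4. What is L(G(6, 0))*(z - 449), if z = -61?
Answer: -16320 + 122400*I ≈ -16320.0 + 1.224e+5*I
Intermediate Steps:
L(g) = 2*g*(g + 15*√g) (L(g) = (g + 15*√g)*(2*g) = 2*g*(g + 15*√g))
L(G(6, 0))*(z - 449) = (2*(-4)² + 30*(-4)^(3/2))*(-61 - 449) = (2*16 + 30*(-8*I))*(-510) = (32 - 240*I)*(-510) = -16320 + 122400*I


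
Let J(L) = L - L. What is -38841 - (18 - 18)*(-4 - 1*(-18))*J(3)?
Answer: -38841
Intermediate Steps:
J(L) = 0
-38841 - (18 - 18)*(-4 - 1*(-18))*J(3) = -38841 - (18 - 18)*(-4 - 1*(-18))*0 = -38841 - 0*(-4 + 18)*0 = -38841 - 0*14*0 = -38841 - 0*0 = -38841 - 1*0 = -38841 + 0 = -38841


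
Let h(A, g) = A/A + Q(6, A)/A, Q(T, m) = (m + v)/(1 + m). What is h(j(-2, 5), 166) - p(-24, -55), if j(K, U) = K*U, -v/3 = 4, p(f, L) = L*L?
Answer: -136091/45 ≈ -3024.2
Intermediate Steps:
p(f, L) = L²
v = -12 (v = -3*4 = -12)
Q(T, m) = (-12 + m)/(1 + m) (Q(T, m) = (m - 12)/(1 + m) = (-12 + m)/(1 + m))
h(A, g) = 1 + (-12 + A)/(A*(1 + A)) (h(A, g) = A/A + ((-12 + A)/(1 + A))/A = 1 + (-12 + A)/(A*(1 + A)))
h(j(-2, 5), 166) - p(-24, -55) = (-12 - 2*5 + (-2*5)*(1 - 2*5))/(((-2*5))*(1 - 2*5)) - 1*(-55)² = (-12 - 10 - 10*(1 - 10))/((-10)*(1 - 10)) - 1*3025 = -⅒*(-12 - 10 - 10*(-9))/(-9) - 3025 = -⅒*(-⅑)*(-12 - 10 + 90) - 3025 = -⅒*(-⅑)*68 - 3025 = 34/45 - 3025 = -136091/45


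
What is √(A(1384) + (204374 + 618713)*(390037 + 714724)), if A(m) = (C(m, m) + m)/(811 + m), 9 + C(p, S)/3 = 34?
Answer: 2*√1095274898741739670/2195 ≈ 9.5358e+5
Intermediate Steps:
C(p, S) = 75 (C(p, S) = -27 + 3*34 = -27 + 102 = 75)
A(m) = (75 + m)/(811 + m)
√(A(1384) + (204374 + 618713)*(390037 + 714724)) = √((75 + 1384)/(811 + 1384) + (204374 + 618713)*(390037 + 714724)) = √(1459/2195 + 823087*1104761) = √((1/2195)*1459 + 909314417207) = √(1459/2195 + 909314417207) = √(1995945145770824/2195) = 2*√1095274898741739670/2195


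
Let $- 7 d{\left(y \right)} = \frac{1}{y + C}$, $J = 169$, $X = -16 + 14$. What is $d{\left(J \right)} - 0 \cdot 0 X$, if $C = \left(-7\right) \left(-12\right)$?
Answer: $- \frac{1}{1771} \approx -0.00056465$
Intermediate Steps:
$X = -2$
$C = 84$
$d{\left(y \right)} = - \frac{1}{7 \left(84 + y\right)}$ ($d{\left(y \right)} = - \frac{1}{7 \left(y + 84\right)} = - \frac{1}{7 \left(84 + y\right)}$)
$d{\left(J \right)} - 0 \cdot 0 X = - \frac{1}{588 + 7 \cdot 169} - 0 \cdot 0 \left(-2\right) = - \frac{1}{588 + 1183} - 0 \left(-2\right) = - \frac{1}{1771} - 0 = \left(-1\right) \frac{1}{1771} + 0 = - \frac{1}{1771} + 0 = - \frac{1}{1771}$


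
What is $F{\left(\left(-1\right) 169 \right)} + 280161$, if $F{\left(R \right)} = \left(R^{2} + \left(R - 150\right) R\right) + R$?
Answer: $362464$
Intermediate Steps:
$F{\left(R \right)} = R + R^{2} + R \left(-150 + R\right)$ ($F{\left(R \right)} = \left(R^{2} + \left(R - 150\right) R\right) + R = \left(R^{2} + \left(-150 + R\right) R\right) + R = \left(R^{2} + R \left(-150 + R\right)\right) + R = R + R^{2} + R \left(-150 + R\right)$)
$F{\left(\left(-1\right) 169 \right)} + 280161 = \left(-1\right) 169 \left(-149 + 2 \left(\left(-1\right) 169\right)\right) + 280161 = - 169 \left(-149 + 2 \left(-169\right)\right) + 280161 = - 169 \left(-149 - 338\right) + 280161 = \left(-169\right) \left(-487\right) + 280161 = 82303 + 280161 = 362464$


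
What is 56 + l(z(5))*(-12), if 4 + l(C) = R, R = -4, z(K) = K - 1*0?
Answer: 152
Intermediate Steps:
z(K) = K (z(K) = K + 0 = K)
l(C) = -8 (l(C) = -4 - 4 = -8)
56 + l(z(5))*(-12) = 56 - 8*(-12) = 56 + 96 = 152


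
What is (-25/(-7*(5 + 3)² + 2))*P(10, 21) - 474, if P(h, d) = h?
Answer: -105577/223 ≈ -473.44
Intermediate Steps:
(-25/(-7*(5 + 3)² + 2))*P(10, 21) - 474 = -25/(-7*(5 + 3)² + 2)*10 - 474 = -25/(-7*8² + 2)*10 - 474 = -25/(-7*64 + 2)*10 - 474 = -25/(-448 + 2)*10 - 474 = -25/(-446)*10 - 474 = -25*(-1/446)*10 - 474 = (25/446)*10 - 474 = 125/223 - 474 = -105577/223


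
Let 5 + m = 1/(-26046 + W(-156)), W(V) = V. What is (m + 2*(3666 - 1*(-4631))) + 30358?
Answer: 1230105293/26202 ≈ 46947.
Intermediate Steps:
m = -131011/26202 (m = -5 + 1/(-26046 - 156) = -5 + 1/(-26202) = -5 - 1/26202 = -131011/26202 ≈ -5.0000)
(m + 2*(3666 - 1*(-4631))) + 30358 = (-131011/26202 + 2*(3666 - 1*(-4631))) + 30358 = (-131011/26202 + 2*(3666 + 4631)) + 30358 = (-131011/26202 + 2*8297) + 30358 = (-131011/26202 + 16594) + 30358 = 434664977/26202 + 30358 = 1230105293/26202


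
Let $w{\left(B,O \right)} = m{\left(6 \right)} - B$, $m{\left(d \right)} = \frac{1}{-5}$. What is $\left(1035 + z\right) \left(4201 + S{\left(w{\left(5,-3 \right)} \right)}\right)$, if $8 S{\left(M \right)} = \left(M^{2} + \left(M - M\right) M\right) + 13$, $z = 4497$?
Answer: $\frac{1163380983}{50} \approx 2.3268 \cdot 10^{7}$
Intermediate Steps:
$m{\left(d \right)} = - \frac{1}{5}$
$w{\left(B,O \right)} = - \frac{1}{5} - B$
$S{\left(M \right)} = \frac{13}{8} + \frac{M^{2}}{8}$ ($S{\left(M \right)} = \frac{\left(M^{2} + \left(M - M\right) M\right) + 13}{8} = \frac{\left(M^{2} + 0 M\right) + 13}{8} = \frac{\left(M^{2} + 0\right) + 13}{8} = \frac{M^{2} + 13}{8} = \frac{13 + M^{2}}{8} = \frac{13}{8} + \frac{M^{2}}{8}$)
$\left(1035 + z\right) \left(4201 + S{\left(w{\left(5,-3 \right)} \right)}\right) = \left(1035 + 4497\right) \left(4201 + \left(\frac{13}{8} + \frac{\left(- \frac{1}{5} - 5\right)^{2}}{8}\right)\right) = 5532 \left(4201 + \left(\frac{13}{8} + \frac{\left(- \frac{1}{5} - 5\right)^{2}}{8}\right)\right) = 5532 \left(4201 + \left(\frac{13}{8} + \frac{\left(- \frac{26}{5}\right)^{2}}{8}\right)\right) = 5532 \left(4201 + \left(\frac{13}{8} + \frac{1}{8} \cdot \frac{676}{25}\right)\right) = 5532 \left(4201 + \left(\frac{13}{8} + \frac{169}{50}\right)\right) = 5532 \left(4201 + \frac{1001}{200}\right) = 5532 \cdot \frac{841201}{200} = \frac{1163380983}{50}$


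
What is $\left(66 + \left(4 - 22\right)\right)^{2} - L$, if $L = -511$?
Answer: $2815$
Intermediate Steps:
$\left(66 + \left(4 - 22\right)\right)^{2} - L = \left(66 + \left(4 - 22\right)\right)^{2} - -511 = \left(66 + \left(4 - 22\right)\right)^{2} + 511 = \left(66 - 18\right)^{2} + 511 = 48^{2} + 511 = 2304 + 511 = 2815$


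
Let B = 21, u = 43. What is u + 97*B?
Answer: 2080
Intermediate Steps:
u + 97*B = 43 + 97*21 = 43 + 2037 = 2080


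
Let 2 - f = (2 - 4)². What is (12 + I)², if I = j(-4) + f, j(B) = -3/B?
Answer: 1849/16 ≈ 115.56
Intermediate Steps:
f = -2 (f = 2 - (2 - 4)² = 2 - 1*(-2)² = 2 - 1*4 = 2 - 4 = -2)
I = -5/4 (I = -3/(-4) - 2 = -3*(-¼) - 2 = ¾ - 2 = -5/4 ≈ -1.2500)
(12 + I)² = (12 - 5/4)² = (43/4)² = 1849/16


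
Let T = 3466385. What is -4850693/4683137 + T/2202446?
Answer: 5550166454667/10314356353102 ≈ 0.53810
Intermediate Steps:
-4850693/4683137 + T/2202446 = -4850693/4683137 + 3466385/2202446 = 5550166454667/10314356353102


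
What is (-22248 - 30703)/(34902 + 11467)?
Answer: -52951/46369 ≈ -1.1419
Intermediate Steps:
(-22248 - 30703)/(34902 + 11467) = -52951/46369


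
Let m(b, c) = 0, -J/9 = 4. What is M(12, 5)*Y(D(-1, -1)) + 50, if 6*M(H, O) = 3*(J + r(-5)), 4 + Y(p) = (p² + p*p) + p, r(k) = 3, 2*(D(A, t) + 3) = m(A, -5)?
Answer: -263/2 ≈ -131.50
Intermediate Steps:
J = -36 (J = -9*4 = -36)
D(A, t) = -3 (D(A, t) = -3 + (½)*0 = -3 + 0 = -3)
Y(p) = -4 + p + 2*p² (Y(p) = -4 + ((p² + p*p) + p) = -4 + ((p² + p²) + p) = -4 + (2*p² + p) = -4 + (p + 2*p²) = -4 + p + 2*p²)
M(H, O) = -33/2 (M(H, O) = (3*(-36 + 3))/6 = (3*(-33))/6 = (⅙)*(-99) = -33/2)
M(12, 5)*Y(D(-1, -1)) + 50 = -33*(-4 - 3 + 2*(-3)²)/2 + 50 = -33*(-4 - 3 + 2*9)/2 + 50 = -33*(-4 - 3 + 18)/2 + 50 = -33/2*11 + 50 = -363/2 + 50 = -263/2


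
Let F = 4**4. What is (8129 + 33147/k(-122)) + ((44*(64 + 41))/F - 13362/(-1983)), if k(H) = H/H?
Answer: 1747188415/42304 ≈ 41301.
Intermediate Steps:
F = 256
k(H) = 1
(8129 + 33147/k(-122)) + ((44*(64 + 41))/F - 13362/(-1983)) = (8129 + 33147/1) + ((44*(64 + 41))/256 - 13362/(-1983)) = (8129 + 33147*1) + ((44*105)*(1/256) - 13362*(-1/1983)) = (8129 + 33147) + (4620*(1/256) + 4454/661) = 41276 + (1155/64 + 4454/661) = 41276 + 1048511/42304 = 1747188415/42304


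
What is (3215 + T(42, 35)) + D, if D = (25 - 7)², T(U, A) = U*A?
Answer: 5009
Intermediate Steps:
T(U, A) = A*U
D = 324 (D = 18² = 324)
(3215 + T(42, 35)) + D = (3215 + 35*42) + 324 = (3215 + 1470) + 324 = 4685 + 324 = 5009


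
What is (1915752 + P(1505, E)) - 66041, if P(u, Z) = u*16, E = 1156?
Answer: 1873791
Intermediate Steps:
P(u, Z) = 16*u
(1915752 + P(1505, E)) - 66041 = (1915752 + 16*1505) - 66041 = (1915752 + 24080) - 66041 = 1939832 - 66041 = 1873791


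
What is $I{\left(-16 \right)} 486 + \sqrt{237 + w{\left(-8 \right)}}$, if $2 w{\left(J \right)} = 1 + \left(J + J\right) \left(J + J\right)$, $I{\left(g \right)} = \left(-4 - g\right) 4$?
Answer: $23328 + \frac{\sqrt{1462}}{2} \approx 23347.0$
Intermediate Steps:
$I{\left(g \right)} = -16 - 4 g$
$w{\left(J \right)} = \frac{1}{2} + 2 J^{2}$ ($w{\left(J \right)} = \frac{1 + \left(J + J\right) \left(J + J\right)}{2} = \frac{1 + 2 J 2 J}{2} = \frac{1 + 4 J^{2}}{2} = \frac{1}{2} + 2 J^{2}$)
$I{\left(-16 \right)} 486 + \sqrt{237 + w{\left(-8 \right)}} = \left(-16 - -64\right) 486 + \sqrt{237 + \left(\frac{1}{2} + 2 \left(-8\right)^{2}\right)} = \left(-16 + 64\right) 486 + \sqrt{237 + \left(\frac{1}{2} + 2 \cdot 64\right)} = 48 \cdot 486 + \sqrt{237 + \left(\frac{1}{2} + 128\right)} = 23328 + \sqrt{237 + \frac{257}{2}} = 23328 + \sqrt{\frac{731}{2}} = 23328 + \frac{\sqrt{1462}}{2}$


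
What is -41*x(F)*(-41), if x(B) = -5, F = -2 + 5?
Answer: -8405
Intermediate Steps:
F = 3
-41*x(F)*(-41) = -41*(-5)*(-41) = 205*(-41) = -8405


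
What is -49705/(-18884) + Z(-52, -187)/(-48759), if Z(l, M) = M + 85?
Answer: 808497421/306921652 ≈ 2.6342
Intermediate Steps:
Z(l, M) = 85 + M
-49705/(-18884) + Z(-52, -187)/(-48759) = -49705/(-18884) + (85 - 187)/(-48759) = -49705*(-1/18884) - 102*(-1/48759) = 49705/18884 + 34/16253 = 808497421/306921652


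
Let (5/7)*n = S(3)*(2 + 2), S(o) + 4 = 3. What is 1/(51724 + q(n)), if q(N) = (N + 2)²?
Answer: 25/1293424 ≈ 1.9329e-5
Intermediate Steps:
S(o) = -1 (S(o) = -4 + 3 = -1)
n = -28/5 (n = 7*(-(2 + 2))/5 = 7*(-1*4)/5 = (7/5)*(-4) = -28/5 ≈ -5.6000)
q(N) = (2 + N)²
1/(51724 + q(n)) = 1/(51724 + (2 - 28/5)²) = 1/(51724 + (-18/5)²) = 1/(51724 + 324/25) = 1/(1293424/25) = 25/1293424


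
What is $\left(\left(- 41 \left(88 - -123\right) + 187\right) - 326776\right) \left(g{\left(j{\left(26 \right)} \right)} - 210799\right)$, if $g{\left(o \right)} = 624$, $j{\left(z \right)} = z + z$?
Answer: $70459067000$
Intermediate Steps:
$j{\left(z \right)} = 2 z$
$\left(\left(- 41 \left(88 - -123\right) + 187\right) - 326776\right) \left(g{\left(j{\left(26 \right)} \right)} - 210799\right) = \left(\left(- 41 \left(88 - -123\right) + 187\right) - 326776\right) \left(624 - 210799\right) = \left(\left(- 41 \left(88 + 123\right) + 187\right) - 326776\right) \left(-210175\right) = \left(\left(\left(-41\right) 211 + 187\right) - 326776\right) \left(-210175\right) = \left(\left(-8651 + 187\right) - 326776\right) \left(-210175\right) = \left(-8464 - 326776\right) \left(-210175\right) = \left(-335240\right) \left(-210175\right) = 70459067000$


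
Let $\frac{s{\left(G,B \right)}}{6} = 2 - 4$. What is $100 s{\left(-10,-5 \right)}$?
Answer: $-1200$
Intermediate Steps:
$s{\left(G,B \right)} = -12$ ($s{\left(G,B \right)} = 6 \left(2 - 4\right) = 6 \left(-2\right) = -12$)
$100 s{\left(-10,-5 \right)} = 100 \left(-12\right) = -1200$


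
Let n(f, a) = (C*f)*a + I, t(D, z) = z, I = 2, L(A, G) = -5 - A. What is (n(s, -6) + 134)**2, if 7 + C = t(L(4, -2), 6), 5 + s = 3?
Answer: 15376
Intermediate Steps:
s = -2 (s = -5 + 3 = -2)
C = -1 (C = -7 + 6 = -1)
n(f, a) = 2 - a*f (n(f, a) = (-f)*a + 2 = -a*f + 2 = 2 - a*f)
(n(s, -6) + 134)**2 = ((2 - 1*(-6)*(-2)) + 134)**2 = ((2 - 12) + 134)**2 = (-10 + 134)**2 = 124**2 = 15376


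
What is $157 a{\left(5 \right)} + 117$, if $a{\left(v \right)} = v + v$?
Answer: $1687$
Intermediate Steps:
$a{\left(v \right)} = 2 v$
$157 a{\left(5 \right)} + 117 = 157 \cdot 2 \cdot 5 + 117 = 157 \cdot 10 + 117 = 1570 + 117 = 1687$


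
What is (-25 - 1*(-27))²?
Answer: 4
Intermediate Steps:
(-25 - 1*(-27))² = (-25 + 27)² = 2² = 4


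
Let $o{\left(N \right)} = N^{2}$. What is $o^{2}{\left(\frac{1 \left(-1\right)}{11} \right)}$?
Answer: $\frac{1}{14641} \approx 6.8301 \cdot 10^{-5}$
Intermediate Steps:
$o^{2}{\left(\frac{1 \left(-1\right)}{11} \right)} = \left(\left(\frac{1 \left(-1\right)}{11}\right)^{2}\right)^{2} = \left(\left(\left(-1\right) \frac{1}{11}\right)^{2}\right)^{2} = \left(\left(- \frac{1}{11}\right)^{2}\right)^{2} = \left(\frac{1}{121}\right)^{2} = \frac{1}{14641}$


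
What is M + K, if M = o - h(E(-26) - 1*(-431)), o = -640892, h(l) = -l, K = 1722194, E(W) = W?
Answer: 1081707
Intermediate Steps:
M = -640487 (M = -640892 - (-1)*(-26 - 1*(-431)) = -640892 - (-1)*(-26 + 431) = -640892 - (-1)*405 = -640892 - 1*(-405) = -640892 + 405 = -640487)
M + K = -640487 + 1722194 = 1081707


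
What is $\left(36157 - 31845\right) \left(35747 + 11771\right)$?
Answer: $204897616$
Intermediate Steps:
$\left(36157 - 31845\right) \left(35747 + 11771\right) = 4312 \cdot 47518 = 204897616$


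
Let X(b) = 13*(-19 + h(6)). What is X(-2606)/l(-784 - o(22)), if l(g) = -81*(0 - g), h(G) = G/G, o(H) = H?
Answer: 1/279 ≈ 0.0035842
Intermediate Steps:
h(G) = 1
X(b) = -234 (X(b) = 13*(-19 + 1) = 13*(-18) = -234)
l(g) = 81*g (l(g) = -(-81)*g = 81*g)
X(-2606)/l(-784 - o(22)) = -234*1/(81*(-784 - 1*22)) = -234*1/(81*(-784 - 22)) = -234/(81*(-806)) = -234/(-65286) = -234*(-1/65286) = 1/279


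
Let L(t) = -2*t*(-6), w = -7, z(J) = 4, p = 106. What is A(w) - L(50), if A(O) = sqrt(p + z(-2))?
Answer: -600 + sqrt(110) ≈ -589.51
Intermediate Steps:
L(t) = 12*t
A(O) = sqrt(110) (A(O) = sqrt(106 + 4) = sqrt(110))
A(w) - L(50) = sqrt(110) - 12*50 = sqrt(110) - 1*600 = sqrt(110) - 600 = -600 + sqrt(110)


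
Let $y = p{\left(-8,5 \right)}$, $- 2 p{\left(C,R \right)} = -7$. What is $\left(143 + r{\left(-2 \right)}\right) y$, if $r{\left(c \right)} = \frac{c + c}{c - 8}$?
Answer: $\frac{5019}{10} \approx 501.9$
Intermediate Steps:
$p{\left(C,R \right)} = \frac{7}{2}$ ($p{\left(C,R \right)} = \left(- \frac{1}{2}\right) \left(-7\right) = \frac{7}{2}$)
$y = \frac{7}{2} \approx 3.5$
$r{\left(c \right)} = \frac{2 c}{-8 + c}$
$\left(143 + r{\left(-2 \right)}\right) y = \left(143 + 2 \left(-2\right) \frac{1}{-8 - 2}\right) \frac{7}{2} = \left(143 + 2 \left(-2\right) \frac{1}{-10}\right) \frac{7}{2} = \left(143 + 2 \left(-2\right) \left(- \frac{1}{10}\right)\right) \frac{7}{2} = \left(143 + \frac{2}{5}\right) \frac{7}{2} = \frac{717}{5} \cdot \frac{7}{2} = \frac{5019}{10}$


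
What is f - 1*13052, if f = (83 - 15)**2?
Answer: -8428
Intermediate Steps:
f = 4624 (f = 68**2 = 4624)
f - 1*13052 = 4624 - 1*13052 = 4624 - 13052 = -8428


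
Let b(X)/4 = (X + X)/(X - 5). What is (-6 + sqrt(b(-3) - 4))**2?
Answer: (6 - I)**2 ≈ 35.0 - 12.0*I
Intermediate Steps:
b(X) = 8*X/(-5 + X) (b(X) = 4*((X + X)/(X - 5)) = 4*((2*X)/(-5 + X)) = 4*(2*X/(-5 + X)) = 8*X/(-5 + X))
(-6 + sqrt(b(-3) - 4))**2 = (-6 + sqrt(8*(-3)/(-5 - 3) - 4))**2 = (-6 + sqrt(8*(-3)/(-8) - 4))**2 = (-6 + sqrt(8*(-3)*(-1/8) - 4))**2 = (-6 + sqrt(3 - 4))**2 = (-6 + sqrt(-1))**2 = (-6 + I)**2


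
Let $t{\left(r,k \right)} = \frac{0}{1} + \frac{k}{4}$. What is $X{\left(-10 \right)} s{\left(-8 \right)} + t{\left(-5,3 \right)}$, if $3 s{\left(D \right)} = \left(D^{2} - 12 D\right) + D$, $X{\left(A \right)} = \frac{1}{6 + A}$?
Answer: $- \frac{143}{12} \approx -11.917$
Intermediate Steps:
$t{\left(r,k \right)} = \frac{k}{4}$ ($t{\left(r,k \right)} = 0 \cdot 1 + k \frac{1}{4} = 0 + \frac{k}{4} = \frac{k}{4}$)
$s{\left(D \right)} = - \frac{11 D}{3} + \frac{D^{2}}{3}$ ($s{\left(D \right)} = \frac{\left(D^{2} - 12 D\right) + D}{3} = \frac{D^{2} - 11 D}{3} = - \frac{11 D}{3} + \frac{D^{2}}{3}$)
$X{\left(-10 \right)} s{\left(-8 \right)} + t{\left(-5,3 \right)} = \frac{\frac{1}{3} \left(-8\right) \left(-11 - 8\right)}{6 - 10} + \frac{1}{4} \cdot 3 = \frac{\frac{1}{3} \left(-8\right) \left(-19\right)}{-4} + \frac{3}{4} = \left(- \frac{1}{4}\right) \frac{152}{3} + \frac{3}{4} = - \frac{38}{3} + \frac{3}{4} = - \frac{143}{12}$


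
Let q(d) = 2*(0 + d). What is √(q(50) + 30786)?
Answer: √30886 ≈ 175.74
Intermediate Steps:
q(d) = 2*d
√(q(50) + 30786) = √(2*50 + 30786) = √(100 + 30786) = √30886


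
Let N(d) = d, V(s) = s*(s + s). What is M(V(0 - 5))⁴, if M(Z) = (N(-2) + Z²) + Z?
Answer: 42150011228416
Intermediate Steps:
V(s) = 2*s² (V(s) = s*(2*s) = 2*s²)
M(Z) = -2 + Z + Z² (M(Z) = (-2 + Z²) + Z = -2 + Z + Z²)
M(V(0 - 5))⁴ = (-2 + 2*(0 - 5)² + (2*(0 - 5)²)²)⁴ = (-2 + 2*(-5)² + (2*(-5)²)²)⁴ = (-2 + 2*25 + (2*25)²)⁴ = (-2 + 50 + 50²)⁴ = (-2 + 50 + 2500)⁴ = 2548⁴ = 42150011228416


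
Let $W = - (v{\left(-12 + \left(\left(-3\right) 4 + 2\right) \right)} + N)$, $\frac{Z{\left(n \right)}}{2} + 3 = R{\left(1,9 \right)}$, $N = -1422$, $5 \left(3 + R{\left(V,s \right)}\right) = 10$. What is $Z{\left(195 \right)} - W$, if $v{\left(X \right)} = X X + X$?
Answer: $-968$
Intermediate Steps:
$R{\left(V,s \right)} = -1$ ($R{\left(V,s \right)} = -3 + \frac{1}{5} \cdot 10 = -3 + 2 = -1$)
$Z{\left(n \right)} = -8$ ($Z{\left(n \right)} = -6 + 2 \left(-1\right) = -6 - 2 = -8$)
$v{\left(X \right)} = X + X^{2}$ ($v{\left(X \right)} = X^{2} + X = X + X^{2}$)
$W = 960$ ($W = - (\left(-12 + \left(\left(-3\right) 4 + 2\right)\right) \left(1 + \left(-12 + \left(\left(-3\right) 4 + 2\right)\right)\right) - 1422) = - (\left(-12 + \left(-12 + 2\right)\right) \left(1 + \left(-12 + \left(-12 + 2\right)\right)\right) - 1422) = - (\left(-12 - 10\right) \left(1 - 22\right) - 1422) = - (- 22 \left(1 - 22\right) - 1422) = - (\left(-22\right) \left(-21\right) - 1422) = - (462 - 1422) = \left(-1\right) \left(-960\right) = 960$)
$Z{\left(195 \right)} - W = -8 - 960 = -968$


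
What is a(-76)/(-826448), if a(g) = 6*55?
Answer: -165/413224 ≈ -0.00039930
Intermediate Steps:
a(g) = 330
a(-76)/(-826448) = 330/(-826448) = 330*(-1/826448) = -165/413224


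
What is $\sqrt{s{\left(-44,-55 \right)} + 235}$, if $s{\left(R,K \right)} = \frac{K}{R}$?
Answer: $\frac{3 \sqrt{105}}{2} \approx 15.37$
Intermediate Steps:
$\sqrt{s{\left(-44,-55 \right)} + 235} = \sqrt{- \frac{55}{-44} + 235} = \sqrt{\left(-55\right) \left(- \frac{1}{44}\right) + 235} = \sqrt{\frac{5}{4} + 235} = \sqrt{\frac{945}{4}} = \frac{3 \sqrt{105}}{2}$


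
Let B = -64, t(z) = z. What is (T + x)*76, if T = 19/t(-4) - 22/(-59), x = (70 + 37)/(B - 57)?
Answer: -2854655/7139 ≈ -399.87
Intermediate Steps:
x = -107/121 (x = (70 + 37)/(-64 - 57) = 107/(-121) = 107*(-1/121) = -107/121 ≈ -0.88430)
T = -1033/236 (T = 19/(-4) - 22/(-59) = 19*(-¼) - 22*(-1/59) = -19/4 + 22/59 = -1033/236 ≈ -4.3771)
(T + x)*76 = (-1033/236 - 107/121)*76 = -150245/28556*76 = -2854655/7139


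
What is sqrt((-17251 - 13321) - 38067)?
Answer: I*sqrt(68639) ≈ 261.99*I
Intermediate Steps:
sqrt((-17251 - 13321) - 38067) = sqrt(-30572 - 38067) = sqrt(-68639) = I*sqrt(68639)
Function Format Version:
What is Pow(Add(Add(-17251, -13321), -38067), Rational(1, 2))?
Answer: Mul(I, Pow(68639, Rational(1, 2))) ≈ Mul(261.99, I)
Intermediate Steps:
Pow(Add(Add(-17251, -13321), -38067), Rational(1, 2)) = Pow(Add(-30572, -38067), Rational(1, 2)) = Pow(-68639, Rational(1, 2)) = Mul(I, Pow(68639, Rational(1, 2)))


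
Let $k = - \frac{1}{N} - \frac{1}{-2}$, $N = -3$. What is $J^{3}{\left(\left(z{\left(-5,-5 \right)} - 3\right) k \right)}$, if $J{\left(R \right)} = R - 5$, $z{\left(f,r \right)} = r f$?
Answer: $\frac{64000}{27} \approx 2370.4$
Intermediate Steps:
$z{\left(f,r \right)} = f r$
$k = \frac{5}{6}$ ($k = - \frac{1}{-3} - \frac{1}{-2} = \left(-1\right) \left(- \frac{1}{3}\right) - - \frac{1}{2} = \frac{1}{3} + \frac{1}{2} = \frac{5}{6} \approx 0.83333$)
$J{\left(R \right)} = -5 + R$
$J^{3}{\left(\left(z{\left(-5,-5 \right)} - 3\right) k \right)} = \left(-5 + \left(\left(-5\right) \left(-5\right) - 3\right) \frac{5}{6}\right)^{3} = \left(-5 + \left(25 - 3\right) \frac{5}{6}\right)^{3} = \left(-5 + 22 \cdot \frac{5}{6}\right)^{3} = \left(-5 + \frac{55}{3}\right)^{3} = \left(\frac{40}{3}\right)^{3} = \frac{64000}{27}$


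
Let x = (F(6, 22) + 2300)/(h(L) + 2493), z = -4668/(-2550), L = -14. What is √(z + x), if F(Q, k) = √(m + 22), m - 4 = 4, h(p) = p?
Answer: √(122474385166 + 17910775*√30)/210715 ≈ 1.6615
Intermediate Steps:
m = 8 (m = 4 + 4 = 8)
F(Q, k) = √30 (F(Q, k) = √(8 + 22) = √30)
z = 778/425 (z = -4668*(-1/2550) = 778/425 ≈ 1.8306)
x = 2300/2479 + √30/2479 (x = (√30 + 2300)/(-14 + 2493) = (2300 + √30)/2479 = (2300 + √30)*(1/2479) = 2300/2479 + √30/2479 ≈ 0.93000)
√(z + x) = √(778/425 + (2300/2479 + √30/2479)) = √(2906162/1053575 + √30/2479)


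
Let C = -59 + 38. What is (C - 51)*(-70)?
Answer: 5040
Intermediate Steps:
C = -21
(C - 51)*(-70) = (-21 - 51)*(-70) = -72*(-70) = 5040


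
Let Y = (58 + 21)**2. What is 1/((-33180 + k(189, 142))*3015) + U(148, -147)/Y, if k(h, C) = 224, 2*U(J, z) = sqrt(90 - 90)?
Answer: -1/99362340 ≈ -1.0064e-8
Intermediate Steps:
U(J, z) = 0 (U(J, z) = sqrt(90 - 90)/2 = sqrt(0)/2 = (1/2)*0 = 0)
Y = 6241 (Y = 79**2 = 6241)
1/((-33180 + k(189, 142))*3015) + U(148, -147)/Y = 1/((-33180 + 224)*3015) + 0/6241 = (1/3015)/(-32956) + 0*(1/6241) = -1/32956*1/3015 + 0 = -1/99362340 + 0 = -1/99362340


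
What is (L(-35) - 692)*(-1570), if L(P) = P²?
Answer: -836810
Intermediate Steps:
(L(-35) - 692)*(-1570) = ((-35)² - 692)*(-1570) = (1225 - 692)*(-1570) = 533*(-1570) = -836810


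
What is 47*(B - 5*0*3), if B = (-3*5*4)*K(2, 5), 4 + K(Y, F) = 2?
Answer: 5640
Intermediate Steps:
K(Y, F) = -2 (K(Y, F) = -4 + 2 = -2)
B = 120 (B = (-3*5*4)*(-2) = -15*4*(-2) = -60*(-2) = 120)
47*(B - 5*0*3) = 47*(120 - 5*0*3) = 47*(120 + 0*3) = 47*(120 + 0) = 47*120 = 5640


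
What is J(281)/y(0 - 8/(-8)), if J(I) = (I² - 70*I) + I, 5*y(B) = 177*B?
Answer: 297860/177 ≈ 1682.8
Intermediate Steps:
y(B) = 177*B/5 (y(B) = (177*B)/5 = 177*B/5)
J(I) = I² - 69*I
J(281)/y(0 - 8/(-8)) = (281*(-69 + 281))/((177*(0 - 8/(-8))/5)) = (281*212)/((177*(0 - 8*(-⅛))/5)) = 59572/((177*(0 + 1)/5)) = 59572/(((177/5)*1)) = 59572/(177/5) = 59572*(5/177) = 297860/177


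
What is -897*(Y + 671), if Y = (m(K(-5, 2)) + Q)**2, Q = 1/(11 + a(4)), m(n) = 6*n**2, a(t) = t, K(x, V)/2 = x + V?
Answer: -3185861744/75 ≈ -4.2478e+7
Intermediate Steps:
K(x, V) = 2*V + 2*x (K(x, V) = 2*(x + V) = 2*(V + x) = 2*V + 2*x)
Q = 1/15 (Q = 1/(11 + 4) = 1/15 ≈ 0.066667)
Y = 10504081/225 (Y = (6*(2*2 + 2*(-5))**2 + 1/15)**2 = (6*(4 - 10)**2 + 1/15)**2 = (6*(-6)**2 + 1/15)**2 = (6*36 + 1/15)**2 = (216 + 1/15)**2 = (3241/15)**2 = 10504081/225 ≈ 46685.)
-897*(Y + 671) = -897*(10504081/225 + 671) = -897*10655056/225 = -3185861744/75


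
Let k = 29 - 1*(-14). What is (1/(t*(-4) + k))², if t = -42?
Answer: 1/44521 ≈ 2.2461e-5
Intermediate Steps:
k = 43 (k = 29 + 14 = 43)
(1/(t*(-4) + k))² = (1/(-42*(-4) + 43))² = (1/(168 + 43))² = (1/211)² = 1/44521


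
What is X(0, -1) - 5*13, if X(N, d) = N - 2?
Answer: -67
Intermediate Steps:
X(N, d) = -2 + N
X(0, -1) - 5*13 = (-2 + 0) - 5*13 = -2 - 65 = -67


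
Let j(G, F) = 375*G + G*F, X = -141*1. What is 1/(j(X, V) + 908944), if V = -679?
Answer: 1/951808 ≈ 1.0506e-6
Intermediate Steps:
X = -141
j(G, F) = 375*G + F*G
1/(j(X, V) + 908944) = 1/(-141*(375 - 679) + 908944) = 1/(-141*(-304) + 908944) = 1/(42864 + 908944) = 1/951808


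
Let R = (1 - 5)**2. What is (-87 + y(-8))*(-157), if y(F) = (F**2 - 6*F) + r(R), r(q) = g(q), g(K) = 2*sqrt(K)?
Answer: -5181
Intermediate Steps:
R = 16 (R = (-4)**2 = 16)
r(q) = 2*sqrt(q)
y(F) = 8 + F**2 - 6*F (y(F) = (F**2 - 6*F) + 2*sqrt(16) = (F**2 - 6*F) + 2*4 = (F**2 - 6*F) + 8 = 8 + F**2 - 6*F)
(-87 + y(-8))*(-157) = (-87 + (8 + (-8)**2 - 6*(-8)))*(-157) = (-87 + (8 + 64 + 48))*(-157) = (-87 + 120)*(-157) = 33*(-157) = -5181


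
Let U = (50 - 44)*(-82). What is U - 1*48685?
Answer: -49177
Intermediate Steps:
U = -492 (U = 6*(-82) = -492)
U - 1*48685 = -492 - 1*48685 = -492 - 48685 = -49177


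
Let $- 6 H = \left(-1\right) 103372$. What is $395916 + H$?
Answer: $\frac{1239434}{3} \approx 4.1314 \cdot 10^{5}$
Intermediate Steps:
$H = \frac{51686}{3}$ ($H = - \frac{\left(-1\right) 103372}{6} = \left(- \frac{1}{6}\right) \left(-103372\right) = \frac{51686}{3} \approx 17229.0$)
$395916 + H = 395916 + \frac{51686}{3} = \frac{1239434}{3}$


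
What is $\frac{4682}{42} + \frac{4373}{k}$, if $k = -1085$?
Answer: $\frac{349736}{3255} \approx 107.45$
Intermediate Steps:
$\frac{4682}{42} + \frac{4373}{k} = \frac{4682}{42} + \frac{4373}{-1085} = 4682 \cdot \frac{1}{42} + 4373 \left(- \frac{1}{1085}\right) = \frac{2341}{21} - \frac{4373}{1085} = \frac{349736}{3255}$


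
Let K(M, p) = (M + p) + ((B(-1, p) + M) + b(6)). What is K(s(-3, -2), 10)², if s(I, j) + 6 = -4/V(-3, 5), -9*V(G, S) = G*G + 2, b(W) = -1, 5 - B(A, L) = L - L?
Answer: 8836/121 ≈ 73.025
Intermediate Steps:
B(A, L) = 5 (B(A, L) = 5 - (L - L) = 5 - 1*0 = 5 + 0 = 5)
V(G, S) = -2/9 - G²/9 (V(G, S) = -(G*G + 2)/9 = -(G² + 2)/9 = -(2 + G²)/9 = -2/9 - G²/9)
s(I, j) = -30/11 (s(I, j) = -6 - 4/(-2/9 - ⅑*(-3)²) = -6 - 4/(-2/9 - ⅑*9) = -6 - 4/(-2/9 - 1) = -6 - 4/(-11/9) = -6 - 4*(-9/11) = -6 + 36/11 = -30/11)
K(M, p) = 4 + p + 2*M (K(M, p) = (M + p) + ((5 + M) - 1) = (M + p) + (4 + M) = 4 + p + 2*M)
K(s(-3, -2), 10)² = (4 + 10 + 2*(-30/11))² = (4 + 10 - 60/11)² = (94/11)² = 8836/121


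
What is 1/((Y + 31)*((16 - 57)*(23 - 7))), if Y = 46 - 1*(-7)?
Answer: -1/55104 ≈ -1.8147e-5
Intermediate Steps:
Y = 53 (Y = 46 + 7 = 53)
1/((Y + 31)*((16 - 57)*(23 - 7))) = 1/((53 + 31)*((16 - 57)*(23 - 7))) = 1/(84*(-41*16)) = 1/(84*(-656)) = 1/(-55104) = -1/55104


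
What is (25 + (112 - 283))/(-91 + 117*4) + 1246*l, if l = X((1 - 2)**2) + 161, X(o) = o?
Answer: 76098058/377 ≈ 2.0185e+5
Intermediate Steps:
l = 162 (l = (1 - 2)**2 + 161 = (-1)**2 + 161 = 1 + 161 = 162)
(25 + (112 - 283))/(-91 + 117*4) + 1246*l = (25 + (112 - 283))/(-91 + 117*4) + 1246*162 = (25 - 171)/(-91 + 468) + 201852 = -146/377 + 201852 = 76098058/377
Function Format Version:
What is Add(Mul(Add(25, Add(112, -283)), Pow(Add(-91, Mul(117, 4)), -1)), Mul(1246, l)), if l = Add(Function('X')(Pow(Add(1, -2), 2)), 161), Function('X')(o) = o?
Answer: Rational(76098058, 377) ≈ 2.0185e+5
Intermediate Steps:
l = 162 (l = Add(Pow(Add(1, -2), 2), 161) = Add(Pow(-1, 2), 161) = Add(1, 161) = 162)
Add(Mul(Add(25, Add(112, -283)), Pow(Add(-91, Mul(117, 4)), -1)), Mul(1246, l)) = Add(Mul(Add(25, Add(112, -283)), Pow(Add(-91, Mul(117, 4)), -1)), Mul(1246, 162)) = Add(Mul(Add(25, -171), Pow(Add(-91, 468), -1)), 201852) = Add(Mul(-146, Pow(377, -1)), 201852) = Add(Mul(-146, Rational(1, 377)), 201852) = Add(Rational(-146, 377), 201852) = Rational(76098058, 377)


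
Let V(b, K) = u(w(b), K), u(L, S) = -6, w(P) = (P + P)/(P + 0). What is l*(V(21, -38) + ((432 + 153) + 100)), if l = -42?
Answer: -28518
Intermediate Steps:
w(P) = 2 (w(P) = (2*P)/P = 2)
V(b, K) = -6
l*(V(21, -38) + ((432 + 153) + 100)) = -42*(-6 + ((432 + 153) + 100)) = -42*(-6 + (585 + 100)) = -42*(-6 + 685) = -42*679 = -28518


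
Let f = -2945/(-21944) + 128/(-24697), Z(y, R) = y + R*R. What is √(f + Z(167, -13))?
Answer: √24681185366400665102/270975484 ≈ 18.334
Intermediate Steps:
Z(y, R) = y + R²
f = 69923833/541950968 (f = -2945*(-1/21944) + 128*(-1/24697) = 2945/21944 - 128/24697 = 69923833/541950968 ≈ 0.12902)
√(f + Z(167, -13)) = √(69923833/541950968 + (167 + (-13)²)) = √(69923833/541950968 + (167 + 169)) = √(69923833/541950968 + 336) = √(182165449081/541950968) = √24681185366400665102/270975484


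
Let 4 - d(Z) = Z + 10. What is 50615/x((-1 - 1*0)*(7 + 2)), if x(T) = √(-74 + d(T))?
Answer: -50615*I*√71/71 ≈ -6006.9*I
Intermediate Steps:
d(Z) = -6 - Z (d(Z) = 4 - (Z + 10) = 4 - (10 + Z) = 4 + (-10 - Z) = -6 - Z)
x(T) = √(-80 - T) (x(T) = √(-74 + (-6 - T)) = √(-80 - T))
50615/x((-1 - 1*0)*(7 + 2)) = 50615/(√(-80 - (-1 - 1*0)*(7 + 2))) = 50615/(√(-80 - (-1 + 0)*9)) = 50615/(√(-80 - (-1)*9)) = 50615/(√(-80 - 1*(-9))) = 50615/(√(-80 + 9)) = 50615/(√(-71)) = 50615/((I*√71)) = 50615*(-I*√71/71) = -50615*I*√71/71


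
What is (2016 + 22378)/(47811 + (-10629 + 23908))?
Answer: 12197/30545 ≈ 0.39931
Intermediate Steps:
(2016 + 22378)/(47811 + (-10629 + 23908)) = 24394/(47811 + 13279) = 24394/61090 = 24394*(1/61090) = 12197/30545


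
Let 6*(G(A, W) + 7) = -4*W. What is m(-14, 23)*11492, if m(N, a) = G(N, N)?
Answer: 80444/3 ≈ 26815.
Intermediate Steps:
G(A, W) = -7 - 2*W/3 (G(A, W) = -7 + (-4*W)/6 = -7 - 2*W/3)
m(N, a) = -7 - 2*N/3
m(-14, 23)*11492 = (-7 - 2/3*(-14))*11492 = (-7 + 28/3)*11492 = (7/3)*11492 = 80444/3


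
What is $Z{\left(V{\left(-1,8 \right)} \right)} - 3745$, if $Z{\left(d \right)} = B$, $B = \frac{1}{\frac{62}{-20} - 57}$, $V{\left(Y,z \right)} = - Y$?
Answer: $- \frac{2250755}{601} \approx -3745.0$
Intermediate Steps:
$B = - \frac{10}{601}$ ($B = \frac{1}{62 \left(- \frac{1}{20}\right) - 57} = \frac{1}{- \frac{31}{10} - 57} = \frac{1}{- \frac{601}{10}} = - \frac{10}{601} \approx -0.016639$)
$Z{\left(d \right)} = - \frac{10}{601}$
$Z{\left(V{\left(-1,8 \right)} \right)} - 3745 = - \frac{10}{601} - 3745 = - \frac{2250755}{601}$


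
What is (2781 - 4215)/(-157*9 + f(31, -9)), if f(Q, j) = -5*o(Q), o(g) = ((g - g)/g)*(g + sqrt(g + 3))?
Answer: 478/471 ≈ 1.0149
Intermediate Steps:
o(g) = 0 (o(g) = (0/g)*(g + sqrt(3 + g)) = 0*(g + sqrt(3 + g)) = 0)
f(Q, j) = 0 (f(Q, j) = -5*0 = 0)
(2781 - 4215)/(-157*9 + f(31, -9)) = (2781 - 4215)/(-157*9 + 0) = -1434/(-1413 + 0) = -1434/(-1413) = -1434*(-1/1413) = 478/471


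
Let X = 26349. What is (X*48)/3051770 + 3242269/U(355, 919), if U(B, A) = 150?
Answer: 989484897893/45776550 ≈ 21616.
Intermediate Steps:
(X*48)/3051770 + 3242269/U(355, 919) = (26349*48)/3051770 + 3242269/150 = 1264752*(1/3051770) + 3242269*(1/150) = 632376/1525885 + 3242269/150 = 989484897893/45776550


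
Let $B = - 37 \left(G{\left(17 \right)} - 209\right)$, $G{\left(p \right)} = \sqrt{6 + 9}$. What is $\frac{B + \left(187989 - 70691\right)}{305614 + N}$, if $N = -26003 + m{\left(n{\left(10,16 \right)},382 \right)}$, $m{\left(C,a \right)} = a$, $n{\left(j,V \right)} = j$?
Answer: $\frac{41677}{93331} - \frac{37 \sqrt{15}}{279993} \approx 0.44604$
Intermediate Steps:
$N = -25621$ ($N = -26003 + 382 = -25621$)
$G{\left(p \right)} = \sqrt{15}$
$B = 7733 - 37 \sqrt{15}$ ($B = - 37 \left(\sqrt{15} - 209\right) = - 37 \left(-209 + \sqrt{15}\right) = 7733 - 37 \sqrt{15} \approx 7589.7$)
$\frac{B + \left(187989 - 70691\right)}{305614 + N} = \frac{\left(7733 - 37 \sqrt{15}\right) + \left(187989 - 70691\right)}{305614 - 25621} = \frac{\left(7733 - 37 \sqrt{15}\right) + 117298}{279993} = \left(125031 - 37 \sqrt{15}\right) \frac{1}{279993} = \frac{41677}{93331} - \frac{37 \sqrt{15}}{279993}$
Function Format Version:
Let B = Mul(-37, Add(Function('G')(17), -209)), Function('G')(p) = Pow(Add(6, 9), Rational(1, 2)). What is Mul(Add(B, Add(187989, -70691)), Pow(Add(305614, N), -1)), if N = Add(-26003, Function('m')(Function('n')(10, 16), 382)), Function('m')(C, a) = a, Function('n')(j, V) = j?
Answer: Add(Rational(41677, 93331), Mul(Rational(-37, 279993), Pow(15, Rational(1, 2)))) ≈ 0.44604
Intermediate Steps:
N = -25621 (N = Add(-26003, 382) = -25621)
Function('G')(p) = Pow(15, Rational(1, 2))
B = Add(7733, Mul(-37, Pow(15, Rational(1, 2)))) (B = Mul(-37, Add(Pow(15, Rational(1, 2)), -209)) = Mul(-37, Add(-209, Pow(15, Rational(1, 2)))) = Add(7733, Mul(-37, Pow(15, Rational(1, 2)))) ≈ 7589.7)
Mul(Add(B, Add(187989, -70691)), Pow(Add(305614, N), -1)) = Mul(Add(Add(7733, Mul(-37, Pow(15, Rational(1, 2)))), Add(187989, -70691)), Pow(Add(305614, -25621), -1)) = Mul(Add(Add(7733, Mul(-37, Pow(15, Rational(1, 2)))), 117298), Pow(279993, -1)) = Mul(Add(125031, Mul(-37, Pow(15, Rational(1, 2)))), Rational(1, 279993)) = Add(Rational(41677, 93331), Mul(Rational(-37, 279993), Pow(15, Rational(1, 2))))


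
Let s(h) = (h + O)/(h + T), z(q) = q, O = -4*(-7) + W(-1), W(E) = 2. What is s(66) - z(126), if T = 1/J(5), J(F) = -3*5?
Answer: -123174/989 ≈ -124.54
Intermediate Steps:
J(F) = -15
T = -1/15 (T = 1/(-15) = -1/15 ≈ -0.066667)
O = 30 (O = -4*(-7) + 2 = 28 + 2 = 30)
s(h) = (30 + h)/(-1/15 + h) (s(h) = (h + 30)/(h - 1/15) = (30 + h)/(-1/15 + h))
s(66) - z(126) = 15*(30 + 66)/(-1 + 15*66) - 1*126 = 15*96/(-1 + 990) - 126 = 15*96/989 - 126 = 15*(1/989)*96 - 126 = 1440/989 - 126 = -123174/989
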